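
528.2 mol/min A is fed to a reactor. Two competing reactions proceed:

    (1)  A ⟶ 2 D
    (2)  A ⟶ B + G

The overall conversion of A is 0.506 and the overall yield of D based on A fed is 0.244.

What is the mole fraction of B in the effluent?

Yield of D: 2ξ₁ / 528.2 = 0.244 → ξ₁ = 64.44 mol/min.
Conversion of A: 1ξ₁ + 1ξ₂ = 0.506 × 528.2 = 267.3 → ξ₂ = 202.8 mol/min.
Outlet amounts (n = n₀ + Σ ν·ξ):
  A: 528.2 − 1(64.44) − 1(202.8) = 260.9
  D: 0 + 2(64.44) = 128.9
  B: 0 + 1(202.8) = 202.8
  G: 0 + 1(202.8) = 202.8
Total out = 795.5 mol/min; y_B = 202.8 / 795.5 = 0.255.

0.255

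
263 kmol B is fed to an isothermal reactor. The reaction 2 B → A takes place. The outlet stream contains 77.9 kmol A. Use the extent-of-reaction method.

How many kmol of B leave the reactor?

For A: n = n₀ + 1ξ → 77.9 = 0 + 1ξ, giving ξ = 77.9 kmol.
Outlet amounts (n = n₀ + ν ξ):
  B: 263 − 2(77.9) = 107.2
  A: 0 + 1(77.9) = 77.9

107 kmol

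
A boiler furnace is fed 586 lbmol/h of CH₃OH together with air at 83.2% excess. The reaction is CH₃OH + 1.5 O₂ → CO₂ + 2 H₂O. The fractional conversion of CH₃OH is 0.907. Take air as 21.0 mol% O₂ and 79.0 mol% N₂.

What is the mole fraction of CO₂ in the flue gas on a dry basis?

0.0713

Stoichiometric O₂ = 1.5 × 586 = 879 lbmol/h; O₂ fed = 879 × 1.832 = 1610 lbmol/h.
N₂ fed = 1610 × 79/21 = 6058 lbmol/h.
Fuel reacted = 0.907 × 586 → ξ = 531.5 lbmol/h.
Outlet (n = n₀ + ν ξ):
  CH₃OH: 586 − 1(531.5) = 54.5
  O₂: 1610 − 1.5(531.5) = 813.1
  N₂: 6058 (inert)
  CO₂: 0 + 1(531.5) = 531.5
  H₂O: 0 + 2(531.5) = 1063
Dry total = 7457 lbmol/h; y_CO₂ (dry) = 531.5 / 7457 = 0.07128.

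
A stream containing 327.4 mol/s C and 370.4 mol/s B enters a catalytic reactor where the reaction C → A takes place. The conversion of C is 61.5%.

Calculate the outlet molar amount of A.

201 mol/s

C reacted = 0.615 × 327.4 = 201.4 mol/s; ν_C = −1, so ξ = 201.4/1 = 201.4 mol/s.
Outlet amounts (n = n₀ + ν ξ):
  C: 327.4 − 1(201.4) = 126
  A: 0 + 1(201.4) = 201.4
  B: 370.4 (inert)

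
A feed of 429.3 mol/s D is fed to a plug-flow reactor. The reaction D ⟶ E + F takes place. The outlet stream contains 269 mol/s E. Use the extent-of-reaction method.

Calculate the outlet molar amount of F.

269 mol/s

For E: n = n₀ + 1ξ → 269 = 0 + 1ξ, giving ξ = 269 mol/s.
Outlet amounts (n = n₀ + ν ξ):
  D: 429.3 − 1(269) = 160.3
  E: 0 + 1(269) = 269
  F: 0 + 1(269) = 269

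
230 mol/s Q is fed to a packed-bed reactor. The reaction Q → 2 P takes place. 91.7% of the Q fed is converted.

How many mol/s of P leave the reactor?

422 mol/s

Q reacted = 0.917 × 230 = 210.9 mol/s; ν_Q = −1, so ξ = 210.9/1 = 210.9 mol/s.
Outlet amounts (n = n₀ + ν ξ):
  Q: 230 − 1(210.9) = 19.09
  P: 0 + 2(210.9) = 421.8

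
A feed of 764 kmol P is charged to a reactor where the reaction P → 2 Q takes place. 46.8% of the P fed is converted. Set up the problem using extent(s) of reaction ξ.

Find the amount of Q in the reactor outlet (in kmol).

715 kmol

P reacted = 0.468 × 764 = 357.6 kmol; ν_P = −1, so ξ = 357.6/1 = 357.6 kmol.
Outlet amounts (n = n₀ + ν ξ):
  P: 764 − 1(357.6) = 406.4
  Q: 0 + 2(357.6) = 715.1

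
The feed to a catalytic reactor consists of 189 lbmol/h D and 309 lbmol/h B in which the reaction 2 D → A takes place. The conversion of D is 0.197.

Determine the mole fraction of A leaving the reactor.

0.0388

D reacted = 0.197 × 189 = 37.23 lbmol/h; ν_D = −2, so ξ = 37.23/2 = 18.62 lbmol/h.
Outlet amounts (n = n₀ + ν ξ):
  D: 189 − 2(18.62) = 151.8
  A: 0 + 1(18.62) = 18.62
  B: 309 (inert)
Total out = 479.4 lbmol/h; y_A = 18.62 / 479.4 = 0.03883.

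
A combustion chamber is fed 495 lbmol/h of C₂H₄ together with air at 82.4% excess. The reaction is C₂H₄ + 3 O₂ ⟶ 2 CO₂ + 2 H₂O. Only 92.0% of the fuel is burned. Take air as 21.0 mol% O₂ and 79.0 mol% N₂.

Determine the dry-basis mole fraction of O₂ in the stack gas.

Stoichiometric O₂ = 3 × 495 = 1485 lbmol/h; O₂ fed = 1485 × 1.824 = 2709 lbmol/h.
N₂ fed = 2709 × 79/21 = 10190 lbmol/h.
Fuel reacted = 0.92 × 495 → ξ = 455.4 lbmol/h.
Outlet (n = n₀ + ν ξ):
  C₂H₄: 495 − 1(455.4) = 39.6
  O₂: 2709 − 3(455.4) = 1342
  N₂: 10190 (inert)
  CO₂: 0 + 2(455.4) = 910.8
  H₂O: 0 + 2(455.4) = 910.8
Dry total = 12480 lbmol/h; y_O₂ (dry) = 1342 / 12480 = 0.1075.

0.108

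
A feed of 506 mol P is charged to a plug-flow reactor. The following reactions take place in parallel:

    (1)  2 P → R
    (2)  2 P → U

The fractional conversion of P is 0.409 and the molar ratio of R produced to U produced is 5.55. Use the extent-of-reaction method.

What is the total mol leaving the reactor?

Conversion of P: P consumed = 0.409 × 506 = 207 mol = 2ξ₁ + 2ξ₂.
Selectivity: 1ξ₁ / (1ξ₂) = 5.55 → ξ₁ = 5.55 ξ₂.
Substitute: (2·5.55 + 2) ξ₂ = 207 → ξ₂ = 15.8 mol, ξ₁ = 87.68 mol.
Outlet amounts (n = n₀ + Σ ν·ξ):
  P: 506 − 2(87.68) − 2(15.8) = 299
  R: 0 + 1(87.68) = 87.68
  U: 0 + 1(15.8) = 15.8
Total out = 299 + 87.68 + 15.8 = 402.5 mol.

403 mol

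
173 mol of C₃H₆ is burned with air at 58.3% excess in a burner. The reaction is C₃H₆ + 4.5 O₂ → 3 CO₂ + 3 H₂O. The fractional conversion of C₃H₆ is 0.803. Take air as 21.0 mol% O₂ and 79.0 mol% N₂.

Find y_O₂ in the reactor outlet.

0.0994

Stoichiometric O₂ = 4.5 × 173 = 778.5 mol; O₂ fed = 778.5 × 1.583 = 1232 mol.
N₂ fed = 1232 × 79/21 = 4636 mol.
Fuel reacted = 0.803 × 173 → ξ = 138.9 mol.
Outlet (n = n₀ + ν ξ):
  C₃H₆: 173 − 1(138.9) = 34.08
  O₂: 1232 − 4.5(138.9) = 607.2
  N₂: 4636 (inert)
  CO₂: 0 + 3(138.9) = 416.8
  H₂O: 0 + 3(138.9) = 416.8
Total out = 6111 mol; y_O₂ = 607.2 / 6111 = 0.09937.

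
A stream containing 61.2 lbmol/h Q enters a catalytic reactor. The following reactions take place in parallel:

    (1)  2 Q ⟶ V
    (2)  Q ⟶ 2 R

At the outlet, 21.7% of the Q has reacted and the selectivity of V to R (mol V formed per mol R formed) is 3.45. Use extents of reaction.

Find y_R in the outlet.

Conversion of Q: Q consumed = 0.217 × 61.2 = 13.28 lbmol/h = 2ξ₁ + 1ξ₂.
Selectivity: 1ξ₁ / (2ξ₂) = 3.45 → ξ₁ = 6.9 ξ₂.
Substitute: (2·6.9 + 1) ξ₂ = 13.28 → ξ₂ = 0.8973 lbmol/h, ξ₁ = 6.192 lbmol/h.
Outlet amounts (n = n₀ + Σ ν·ξ):
  Q: 61.2 − 2(6.192) − 1(0.8973) = 47.92
  V: 0 + 1(6.192) = 6.192
  R: 0 + 2(0.8973) = 1.795
Total out = 55.91 lbmol/h; y_R = 1.795 / 55.91 = 0.0321.

0.0321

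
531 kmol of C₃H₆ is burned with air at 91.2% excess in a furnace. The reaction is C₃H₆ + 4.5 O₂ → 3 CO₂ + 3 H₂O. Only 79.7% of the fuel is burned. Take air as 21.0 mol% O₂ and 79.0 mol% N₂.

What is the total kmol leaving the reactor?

Stoichiometric O₂ = 4.5 × 531 = 2390 kmol; O₂ fed = 2390 × 1.912 = 4569 kmol.
N₂ fed = 4569 × 79/21 = 17190 kmol.
Fuel reacted = 0.797 × 531 → ξ = 423.2 kmol.
Outlet (n = n₀ + ν ξ):
  C₃H₆: 531 − 1(423.2) = 107.8
  O₂: 4569 − 4.5(423.2) = 2664
  N₂: 17190 (inert)
  CO₂: 0 + 3(423.2) = 1270
  H₂O: 0 + 3(423.2) = 1270
Total out = 107.8 + 2664 + 17190 + 1270 + 1270 = 22500 kmol.

22500 kmol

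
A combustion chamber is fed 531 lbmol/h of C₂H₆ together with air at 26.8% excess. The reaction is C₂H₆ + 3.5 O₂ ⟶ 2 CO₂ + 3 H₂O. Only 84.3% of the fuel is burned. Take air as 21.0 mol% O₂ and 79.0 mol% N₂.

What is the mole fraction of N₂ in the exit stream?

0.74

Stoichiometric O₂ = 3.5 × 531 = 1858 lbmol/h; O₂ fed = 1858 × 1.268 = 2357 lbmol/h.
N₂ fed = 2357 × 79/21 = 8865 lbmol/h.
Fuel reacted = 0.843 × 531 → ξ = 447.6 lbmol/h.
Outlet (n = n₀ + ν ξ):
  C₂H₆: 531 − 1(447.6) = 83.37
  O₂: 2357 − 3.5(447.6) = 789.9
  N₂: 8865 (inert)
  CO₂: 0 + 2(447.6) = 895.3
  H₂O: 0 + 3(447.6) = 1343
Total out = 11980 lbmol/h; y_N₂ = 8865 / 11980 = 0.7402.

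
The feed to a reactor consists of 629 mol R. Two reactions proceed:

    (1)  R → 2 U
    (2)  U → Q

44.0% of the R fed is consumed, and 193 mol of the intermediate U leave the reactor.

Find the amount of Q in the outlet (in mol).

361 mol

Conversion of R: R consumed = 1ξ₁ = 0.44 × 629 → ξ₁ = 276.8 mol.
U balance: n_U = 0 + 2ξ₁ − 1ξ₂ = 193 → ξ₂ = (2·276.8 − 193)/1 = 360.5 mol.
Outlet amounts (n = n₀ + Σ ν·ξ):
  R: 629 − 1(276.8) = 352.2
  U: 0 + 2(276.8) − 1(360.5) = 193
  Q: 0 + 1(360.5) = 360.5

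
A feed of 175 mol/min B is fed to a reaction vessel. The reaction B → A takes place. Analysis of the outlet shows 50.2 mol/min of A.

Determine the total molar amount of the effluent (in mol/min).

175 mol/min

For A: n = n₀ + 1ξ → 50.2 = 0 + 1ξ, giving ξ = 50.2 mol/min.
Outlet amounts (n = n₀ + ν ξ):
  B: 175 − 1(50.2) = 124.8
  A: 0 + 1(50.2) = 50.2
Total out = 124.8 + 50.2 = 175 mol/min.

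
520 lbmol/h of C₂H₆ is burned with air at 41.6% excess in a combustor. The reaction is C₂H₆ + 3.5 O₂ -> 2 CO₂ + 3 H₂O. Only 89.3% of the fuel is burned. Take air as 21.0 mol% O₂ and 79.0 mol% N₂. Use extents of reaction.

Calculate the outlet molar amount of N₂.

9690 lbmol/h

Stoichiometric O₂ = 3.5 × 520 = 1820 lbmol/h; O₂ fed = 1820 × 1.416 = 2577 lbmol/h.
N₂ fed = 2577 × 79/21 = 9695 lbmol/h.
Fuel reacted = 0.893 × 520 → ξ = 464.4 lbmol/h.
Outlet (n = n₀ + ν ξ):
  C₂H₆: 520 − 1(464.4) = 55.64
  O₂: 2577 − 3.5(464.4) = 951.9
  N₂: 9695 (inert)
  CO₂: 0 + 2(464.4) = 928.7
  H₂O: 0 + 3(464.4) = 1393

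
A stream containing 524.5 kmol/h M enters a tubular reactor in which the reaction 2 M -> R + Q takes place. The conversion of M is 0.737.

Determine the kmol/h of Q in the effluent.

193 kmol/h

M reacted = 0.737 × 524.5 = 386.6 kmol/h; ν_M = −2, so ξ = 386.6/2 = 193.3 kmol/h.
Outlet amounts (n = n₀ + ν ξ):
  M: 524.5 − 2(193.3) = 137.9
  R: 0 + 1(193.3) = 193.3
  Q: 0 + 1(193.3) = 193.3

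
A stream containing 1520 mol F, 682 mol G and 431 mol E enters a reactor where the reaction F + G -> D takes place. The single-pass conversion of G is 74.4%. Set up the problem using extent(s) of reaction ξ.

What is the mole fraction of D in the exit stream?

G reacted = 0.744 × 682 = 507.4 mol; ν_G = −1, so ξ = 507.4/1 = 507.4 mol.
Outlet amounts (n = n₀ + ν ξ):
  F: 1520 − 1(507.4) = 1013
  G: 682 − 1(507.4) = 174.6
  D: 0 + 1(507.4) = 507.4
  E: 431 (inert)
Total out = 2126 mol; y_D = 507.4 / 2126 = 0.2387.

0.239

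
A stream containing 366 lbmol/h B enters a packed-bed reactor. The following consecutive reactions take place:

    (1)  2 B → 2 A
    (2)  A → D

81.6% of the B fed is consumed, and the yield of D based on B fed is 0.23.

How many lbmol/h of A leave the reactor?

Conversion of B: B consumed = 2ξ₁ = 0.816 × 366 → ξ₁ = 149.3 lbmol/h.
Yield of D: 1ξ₂ / 366 = 0.23 → ξ₂ = 84.18 lbmol/h.
Outlet amounts (n = n₀ + Σ ν·ξ):
  B: 366 − 2(149.3) = 67.34
  A: 0 + 2(149.3) − 1(84.18) = 214.5
  D: 0 + 1(84.18) = 84.18

214 lbmol/h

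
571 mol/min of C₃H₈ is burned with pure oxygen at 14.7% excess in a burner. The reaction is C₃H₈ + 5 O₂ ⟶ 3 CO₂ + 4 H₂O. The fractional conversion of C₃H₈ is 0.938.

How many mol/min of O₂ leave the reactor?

Stoichiometric O₂ = 5 × 571 = 2855 mol/min; O₂ fed = 2855 × 1.147 = 3275 mol/min.
Fuel reacted = 0.938 × 571 → ξ = 535.6 mol/min.
Outlet (n = n₀ + ν ξ):
  C₃H₈: 571 − 1(535.6) = 35.4
  O₂: 3275 − 5(535.6) = 596.7
  CO₂: 0 + 3(535.6) = 1607
  H₂O: 0 + 4(535.6) = 2142

597 mol/min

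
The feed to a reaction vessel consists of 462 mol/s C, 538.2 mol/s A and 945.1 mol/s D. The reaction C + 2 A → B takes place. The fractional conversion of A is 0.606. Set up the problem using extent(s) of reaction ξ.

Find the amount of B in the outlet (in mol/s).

A reacted = 0.606 × 538.2 = 326.1 mol/s; ν_A = −2, so ξ = 326.1/2 = 163.1 mol/s.
Outlet amounts (n = n₀ + ν ξ):
  C: 462 − 1(163.1) = 298.9
  A: 538.2 − 2(163.1) = 212.1
  B: 0 + 1(163.1) = 163.1
  D: 945.1 (inert)

163 mol/s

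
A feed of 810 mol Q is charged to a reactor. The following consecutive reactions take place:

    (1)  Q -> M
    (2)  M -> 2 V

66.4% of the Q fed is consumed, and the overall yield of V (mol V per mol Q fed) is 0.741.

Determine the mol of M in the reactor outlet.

Conversion of Q: Q consumed = 1ξ₁ = 0.664 × 810 → ξ₁ = 537.8 mol.
Yield of V: 2ξ₂ / 810 = 0.741 → ξ₂ = 300.1 mol.
Outlet amounts (n = n₀ + Σ ν·ξ):
  Q: 810 − 1(537.8) = 272.2
  M: 0 + 1(537.8) − 1(300.1) = 237.7
  V: 0 + 2(300.1) = 600.2

238 mol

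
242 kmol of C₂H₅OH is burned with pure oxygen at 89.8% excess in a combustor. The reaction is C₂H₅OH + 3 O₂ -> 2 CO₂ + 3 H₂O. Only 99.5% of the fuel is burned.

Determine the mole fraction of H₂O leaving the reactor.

0.388

Stoichiometric O₂ = 3 × 242 = 726 kmol; O₂ fed = 726 × 1.898 = 1378 kmol.
Fuel reacted = 0.995 × 242 → ξ = 240.8 kmol.
Outlet (n = n₀ + ν ξ):
  C₂H₅OH: 242 − 1(240.8) = 1.21
  O₂: 1378 − 3(240.8) = 655.6
  CO₂: 0 + 2(240.8) = 481.6
  H₂O: 0 + 3(240.8) = 722.4
Total out = 1861 kmol; y_H₂O = 722.4 / 1861 = 0.3882.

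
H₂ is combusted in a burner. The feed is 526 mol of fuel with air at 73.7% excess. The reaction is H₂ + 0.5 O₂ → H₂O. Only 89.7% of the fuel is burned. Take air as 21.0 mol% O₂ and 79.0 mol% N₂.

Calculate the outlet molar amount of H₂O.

Stoichiometric O₂ = 0.5 × 526 = 263 mol; O₂ fed = 263 × 1.737 = 456.8 mol.
N₂ fed = 456.8 × 79/21 = 1719 mol.
Fuel reacted = 0.897 × 526 → ξ = 471.8 mol.
Outlet (n = n₀ + ν ξ):
  H₂: 526 − 1(471.8) = 54.18
  O₂: 456.8 − 0.5(471.8) = 220.9
  N₂: 1719 (inert)
  H₂O: 0 + 1(471.8) = 471.8

472 mol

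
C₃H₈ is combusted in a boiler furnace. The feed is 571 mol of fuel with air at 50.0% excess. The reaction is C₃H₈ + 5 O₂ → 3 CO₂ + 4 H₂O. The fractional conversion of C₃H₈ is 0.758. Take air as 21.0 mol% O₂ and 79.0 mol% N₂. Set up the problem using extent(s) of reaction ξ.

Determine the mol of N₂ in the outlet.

Stoichiometric O₂ = 5 × 571 = 2855 mol; O₂ fed = 2855 × 1.500 = 4282 mol.
N₂ fed = 4282 × 79/21 = 16110 mol.
Fuel reacted = 0.758 × 571 → ξ = 432.8 mol.
Outlet (n = n₀ + ν ξ):
  C₃H₈: 571 − 1(432.8) = 138.2
  O₂: 4282 − 5(432.8) = 2118
  N₂: 16110 (inert)
  CO₂: 0 + 3(432.8) = 1298
  H₂O: 0 + 4(432.8) = 1731

16100 mol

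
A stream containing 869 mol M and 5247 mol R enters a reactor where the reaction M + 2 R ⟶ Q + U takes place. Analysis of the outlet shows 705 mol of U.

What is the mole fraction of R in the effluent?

For U: n = n₀ + 1ξ → 705 = 0 + 1ξ, giving ξ = 705 mol.
Outlet amounts (n = n₀ + ν ξ):
  M: 869 − 1(705) = 164
  R: 5247 − 2(705) = 3837
  Q: 0 + 1(705) = 705
  U: 0 + 1(705) = 705
Total out = 5411 mol; y_R = 3837 / 5411 = 0.7091.

0.709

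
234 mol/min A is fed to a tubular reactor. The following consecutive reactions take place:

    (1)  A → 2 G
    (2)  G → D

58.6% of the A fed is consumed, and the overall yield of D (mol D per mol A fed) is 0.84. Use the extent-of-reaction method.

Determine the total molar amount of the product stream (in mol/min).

Conversion of A: A consumed = 1ξ₁ = 0.586 × 234 → ξ₁ = 137.1 mol/min.
Yield of D: 1ξ₂ / 234 = 0.84 → ξ₂ = 196.6 mol/min.
Outlet amounts (n = n₀ + Σ ν·ξ):
  A: 234 − 1(137.1) = 96.88
  G: 0 + 2(137.1) − 1(196.6) = 77.69
  D: 0 + 1(196.6) = 196.6
Total out = 96.88 + 77.69 + 196.6 = 371.1 mol/min.

371 mol/min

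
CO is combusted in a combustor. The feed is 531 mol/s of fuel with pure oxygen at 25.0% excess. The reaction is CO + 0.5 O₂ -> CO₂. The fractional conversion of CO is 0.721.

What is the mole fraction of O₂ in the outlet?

0.209

Stoichiometric O₂ = 0.5 × 531 = 265.5 mol/s; O₂ fed = 265.5 × 1.250 = 331.9 mol/s.
Fuel reacted = 0.721 × 531 → ξ = 382.9 mol/s.
Outlet (n = n₀ + ν ξ):
  CO: 531 − 1(382.9) = 148.1
  O₂: 331.9 − 0.5(382.9) = 140.4
  CO₂: 0 + 1(382.9) = 382.9
Total out = 671.4 mol/s; y_O₂ = 140.4 / 671.4 = 0.2092.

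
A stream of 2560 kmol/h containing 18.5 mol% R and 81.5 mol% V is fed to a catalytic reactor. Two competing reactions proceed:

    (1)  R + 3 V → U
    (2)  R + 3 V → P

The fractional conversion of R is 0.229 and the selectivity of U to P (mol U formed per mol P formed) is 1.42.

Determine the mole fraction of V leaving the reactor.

0.788

Conversion of R: R consumed = 0.229 × 473.6 = 108.5 kmol/h = 1ξ₁ + 1ξ₂.
Selectivity: 1ξ₁ / (1ξ₂) = 1.42 → ξ₁ = 1.42 ξ₂.
Substitute: (1·1.42 + 1) ξ₂ = 108.5 → ξ₂ = 44.82 kmol/h, ξ₁ = 63.64 kmol/h.
Outlet amounts (n = n₀ + Σ ν·ξ):
  R: 473.6 − 1(63.64) − 1(44.82) = 365.1
  V: 2086 − 3(63.64) − 3(44.82) = 1761
  U: 0 + 1(63.64) = 63.64
  P: 0 + 1(44.82) = 44.82
Total out = 2235 kmol/h; y_V = 1761 / 2235 = 0.7881.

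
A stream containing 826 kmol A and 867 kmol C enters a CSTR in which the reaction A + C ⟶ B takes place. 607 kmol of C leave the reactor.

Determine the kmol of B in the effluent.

For C: n = n₀ − 1ξ → 607 = 867 − 1ξ, giving ξ = 260 kmol.
Outlet amounts (n = n₀ + ν ξ):
  A: 826 − 1(260) = 566
  C: 867 − 1(260) = 607
  B: 0 + 1(260) = 260

260 kmol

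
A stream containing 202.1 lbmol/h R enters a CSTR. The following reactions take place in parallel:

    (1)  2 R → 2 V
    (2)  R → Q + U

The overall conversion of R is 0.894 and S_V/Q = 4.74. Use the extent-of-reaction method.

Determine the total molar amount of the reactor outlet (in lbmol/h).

Conversion of R: R consumed = 0.894 × 202.1 = 180.7 lbmol/h = 2ξ₁ + 1ξ₂.
Selectivity: 2ξ₁ / (1ξ₂) = 4.74 → ξ₁ = 2.37 ξ₂.
Substitute: (2·2.37 + 1) ξ₂ = 180.7 → ξ₂ = 31.48 lbmol/h, ξ₁ = 74.6 lbmol/h.
Outlet amounts (n = n₀ + Σ ν·ξ):
  R: 202.1 − 2(74.6) − 1(31.48) = 21.42
  V: 0 + 2(74.6) = 149.2
  Q: 0 + 1(31.48) = 31.48
  U: 0 + 1(31.48) = 31.48
Total out = 21.42 + 149.2 + 31.48 + 31.48 = 233.6 lbmol/h.

234 lbmol/h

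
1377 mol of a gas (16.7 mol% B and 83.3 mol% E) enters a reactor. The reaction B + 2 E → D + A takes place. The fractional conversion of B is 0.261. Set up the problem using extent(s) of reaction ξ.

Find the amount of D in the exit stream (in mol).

B reacted = 0.261 × 230 = 60.02 mol; ν_B = −1, so ξ = 60.02/1 = 60.02 mol.
Outlet amounts (n = n₀ + ν ξ):
  B: 230 − 1(60.02) = 169.9
  E: 1147 − 2(60.02) = 1027
  D: 0 + 1(60.02) = 60.02
  A: 0 + 1(60.02) = 60.02

60 mol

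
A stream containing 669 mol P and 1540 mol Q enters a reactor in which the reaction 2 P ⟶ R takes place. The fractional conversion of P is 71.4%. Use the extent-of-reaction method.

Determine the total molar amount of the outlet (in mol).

1970 mol

P reacted = 0.714 × 669 = 477.7 mol; ν_P = −2, so ξ = 477.7/2 = 238.8 mol.
Outlet amounts (n = n₀ + ν ξ):
  P: 669 − 2(238.8) = 191.3
  R: 0 + 1(238.8) = 238.8
  Q: 1540 (inert)
Total out = 191.3 + 238.8 + 1540 = 1970 mol.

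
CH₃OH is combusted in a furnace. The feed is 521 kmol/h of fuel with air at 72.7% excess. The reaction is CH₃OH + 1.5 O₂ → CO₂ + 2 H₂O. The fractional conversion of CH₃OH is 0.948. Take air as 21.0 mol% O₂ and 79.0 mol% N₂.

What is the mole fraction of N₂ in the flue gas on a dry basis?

0.818

Stoichiometric O₂ = 1.5 × 521 = 781.5 kmol/h; O₂ fed = 781.5 × 1.727 = 1350 kmol/h.
N₂ fed = 1350 × 79/21 = 5077 kmol/h.
Fuel reacted = 0.948 × 521 → ξ = 493.9 kmol/h.
Outlet (n = n₀ + ν ξ):
  CH₃OH: 521 − 1(493.9) = 27.09
  O₂: 1350 − 1.5(493.9) = 608.8
  N₂: 5077 (inert)
  CO₂: 0 + 1(493.9) = 493.9
  H₂O: 0 + 2(493.9) = 987.8
Dry total = 6207 kmol/h; y_N₂ (dry) = 5077 / 6207 = 0.818.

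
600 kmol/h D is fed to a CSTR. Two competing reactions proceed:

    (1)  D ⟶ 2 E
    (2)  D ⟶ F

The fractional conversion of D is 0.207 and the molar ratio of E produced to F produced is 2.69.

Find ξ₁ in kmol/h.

ξ₁ = 71.2 kmol/h

Conversion of D: D consumed = 0.207 × 600 = 124.2 kmol/h = 1ξ₁ + 1ξ₂.
Selectivity: 2ξ₁ / (1ξ₂) = 2.69 → ξ₁ = 1.345 ξ₂.
Substitute: (1·1.345 + 1) ξ₂ = 124.2 → ξ₂ = 52.96 kmol/h, ξ₁ = 71.24 kmol/h.
Outlet amounts (n = n₀ + Σ ν·ξ):
  D: 600 − 1(71.24) − 1(52.96) = 475.8
  E: 0 + 2(71.24) = 142.5
  F: 0 + 1(52.96) = 52.96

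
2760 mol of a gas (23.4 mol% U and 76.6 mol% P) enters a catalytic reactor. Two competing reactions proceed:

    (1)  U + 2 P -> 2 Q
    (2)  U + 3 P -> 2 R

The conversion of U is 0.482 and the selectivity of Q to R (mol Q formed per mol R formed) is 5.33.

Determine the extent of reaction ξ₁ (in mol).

ξ₁ = 262 mol

Conversion of U: U consumed = 0.482 × 645.8 = 311.3 mol = 1ξ₁ + 1ξ₂.
Selectivity: 2ξ₁ / (2ξ₂) = 5.33 → ξ₁ = 5.33 ξ₂.
Substitute: (1·5.33 + 1) ξ₂ = 311.3 → ξ₂ = 49.18 mol, ξ₁ = 262.1 mol.
Outlet amounts (n = n₀ + Σ ν·ξ):
  U: 645.8 − 1(262.1) − 1(49.18) = 334.5
  P: 2114 − 2(262.1) − 3(49.18) = 1442
  Q: 0 + 2(262.1) = 524.2
  R: 0 + 2(49.18) = 98.36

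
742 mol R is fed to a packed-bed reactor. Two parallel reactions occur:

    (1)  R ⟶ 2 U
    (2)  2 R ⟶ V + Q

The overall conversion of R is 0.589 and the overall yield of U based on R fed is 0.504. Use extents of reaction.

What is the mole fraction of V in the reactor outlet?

0.135

Yield of U: 2ξ₁ / 742 = 0.504 → ξ₁ = 187 mol.
Conversion of R: 1ξ₁ + 2ξ₂ = 0.589 × 742 = 437 → ξ₂ = 125 mol.
Outlet amounts (n = n₀ + Σ ν·ξ):
  R: 742 − 1(187) − 2(125) = 305
  U: 0 + 2(187) = 374
  V: 0 + 1(125) = 125
  Q: 0 + 1(125) = 125
Total out = 929 mol; y_V = 125 / 929 = 0.1346.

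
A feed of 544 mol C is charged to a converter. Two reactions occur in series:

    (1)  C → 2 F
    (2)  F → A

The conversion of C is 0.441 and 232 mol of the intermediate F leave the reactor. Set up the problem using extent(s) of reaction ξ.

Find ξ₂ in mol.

ξ₂ = 248 mol

Conversion of C: C consumed = 1ξ₁ = 0.441 × 544 → ξ₁ = 239.9 mol.
F balance: n_F = 0 + 2ξ₁ − 1ξ₂ = 232 → ξ₂ = (2·239.9 − 232)/1 = 247.8 mol.
Outlet amounts (n = n₀ + Σ ν·ξ):
  C: 544 − 1(239.9) = 304.1
  F: 0 + 2(239.9) − 1(247.8) = 232
  A: 0 + 1(247.8) = 247.8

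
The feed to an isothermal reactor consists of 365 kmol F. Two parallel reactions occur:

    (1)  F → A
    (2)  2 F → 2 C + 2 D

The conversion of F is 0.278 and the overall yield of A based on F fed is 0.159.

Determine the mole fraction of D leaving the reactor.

0.106

Yield of A: 1ξ₁ / 365 = 0.159 → ξ₁ = 58.04 kmol.
Conversion of F: 1ξ₁ + 2ξ₂ = 0.278 × 365 = 101.5 → ξ₂ = 21.72 kmol.
Outlet amounts (n = n₀ + Σ ν·ξ):
  F: 365 − 1(58.04) − 2(21.72) = 263.5
  A: 0 + 1(58.04) = 58.04
  C: 0 + 2(21.72) = 43.44
  D: 0 + 2(21.72) = 43.44
Total out = 408.4 kmol; y_D = 43.44 / 408.4 = 0.1063.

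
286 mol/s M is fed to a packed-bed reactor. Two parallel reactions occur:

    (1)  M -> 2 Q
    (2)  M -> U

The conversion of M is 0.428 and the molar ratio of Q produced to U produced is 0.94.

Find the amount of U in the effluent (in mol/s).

Conversion of M: M consumed = 0.428 × 286 = 122.4 mol/s = 1ξ₁ + 1ξ₂.
Selectivity: 2ξ₁ / (1ξ₂) = 0.94 → ξ₁ = 0.47 ξ₂.
Substitute: (1·0.47 + 1) ξ₂ = 122.4 → ξ₂ = 83.27 mol/s, ξ₁ = 39.14 mol/s.
Outlet amounts (n = n₀ + Σ ν·ξ):
  M: 286 − 1(39.14) − 1(83.27) = 163.6
  Q: 0 + 2(39.14) = 78.27
  U: 0 + 1(83.27) = 83.27

83.3 mol/s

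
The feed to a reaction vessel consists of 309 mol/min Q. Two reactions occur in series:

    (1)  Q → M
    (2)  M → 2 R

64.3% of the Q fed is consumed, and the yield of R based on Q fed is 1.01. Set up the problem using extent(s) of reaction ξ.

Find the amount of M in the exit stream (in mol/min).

42.6 mol/min

Conversion of Q: Q consumed = 1ξ₁ = 0.643 × 309 → ξ₁ = 198.7 mol/min.
Yield of R: 2ξ₂ / 309 = 1.01 → ξ₂ = 156 mol/min.
Outlet amounts (n = n₀ + Σ ν·ξ):
  Q: 309 − 1(198.7) = 110.3
  M: 0 + 1(198.7) − 1(156) = 42.64
  R: 0 + 2(156) = 312.1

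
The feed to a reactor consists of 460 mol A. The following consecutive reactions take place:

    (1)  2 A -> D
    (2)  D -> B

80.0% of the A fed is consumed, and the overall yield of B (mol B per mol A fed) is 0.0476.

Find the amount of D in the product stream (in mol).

162 mol

Conversion of A: A consumed = 2ξ₁ = 0.8 × 460 → ξ₁ = 184 mol.
Yield of B: 1ξ₂ / 460 = 0.0476 → ξ₂ = 21.9 mol.
Outlet amounts (n = n₀ + Σ ν·ξ):
  A: 460 − 2(184) = 92
  D: 0 + 1(184) − 1(21.9) = 162.1
  B: 0 + 1(21.9) = 21.9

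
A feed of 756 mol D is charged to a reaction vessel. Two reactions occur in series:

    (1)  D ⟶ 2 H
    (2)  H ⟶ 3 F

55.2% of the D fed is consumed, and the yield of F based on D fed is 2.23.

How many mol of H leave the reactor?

Conversion of D: D consumed = 1ξ₁ = 0.552 × 756 → ξ₁ = 417.3 mol.
Yield of F: 3ξ₂ / 756 = 2.23 → ξ₂ = 562 mol.
Outlet amounts (n = n₀ + Σ ν·ξ):
  D: 756 − 1(417.3) = 338.7
  H: 0 + 2(417.3) − 1(562) = 272.7
  F: 0 + 3(562) = 1686

273 mol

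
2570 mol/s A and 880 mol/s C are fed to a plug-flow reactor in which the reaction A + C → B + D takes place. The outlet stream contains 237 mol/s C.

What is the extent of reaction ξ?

For C: n = n₀ − 1ξ → 237 = 880 − 1ξ, giving ξ = 643 mol/s.
Outlet amounts (n = n₀ + ν ξ):
  A: 2570 − 1(643) = 1927
  C: 880 − 1(643) = 237
  B: 0 + 1(643) = 643
  D: 0 + 1(643) = 643

ξ = 643 mol/s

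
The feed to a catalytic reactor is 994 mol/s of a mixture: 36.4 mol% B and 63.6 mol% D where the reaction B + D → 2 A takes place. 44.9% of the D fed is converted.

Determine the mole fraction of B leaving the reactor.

0.0784

D reacted = 0.449 × 632.2 = 283.9 mol/s; ν_D = −1, so ξ = 283.9/1 = 283.9 mol/s.
Outlet amounts (n = n₀ + ν ξ):
  B: 361.8 − 1(283.9) = 77.97
  D: 632.2 − 1(283.9) = 348.3
  A: 0 + 2(283.9) = 567.7
Total out = 994 mol/s; y_B = 77.97 / 994 = 0.07844.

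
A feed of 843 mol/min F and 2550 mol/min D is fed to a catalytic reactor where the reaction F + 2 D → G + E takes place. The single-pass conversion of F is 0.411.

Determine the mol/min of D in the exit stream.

F reacted = 0.411 × 843 = 346.5 mol/min; ν_F = −1, so ξ = 346.5/1 = 346.5 mol/min.
Outlet amounts (n = n₀ + ν ξ):
  F: 843 − 1(346.5) = 496.5
  D: 2550 − 2(346.5) = 1857
  G: 0 + 1(346.5) = 346.5
  E: 0 + 1(346.5) = 346.5

1860 mol/min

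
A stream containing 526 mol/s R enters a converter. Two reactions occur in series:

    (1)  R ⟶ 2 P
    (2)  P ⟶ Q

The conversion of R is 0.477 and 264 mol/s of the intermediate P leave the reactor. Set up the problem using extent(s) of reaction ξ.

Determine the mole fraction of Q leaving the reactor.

0.306

Conversion of R: R consumed = 1ξ₁ = 0.477 × 526 → ξ₁ = 250.9 mol/s.
P balance: n_P = 0 + 2ξ₁ − 1ξ₂ = 264 → ξ₂ = (2·250.9 − 264)/1 = 237.8 mol/s.
Outlet amounts (n = n₀ + Σ ν·ξ):
  R: 526 − 1(250.9) = 275.1
  P: 0 + 2(250.9) − 1(237.8) = 264
  Q: 0 + 1(237.8) = 237.8
Total out = 776.9 mol/s; y_Q = 237.8 / 776.9 = 0.3061.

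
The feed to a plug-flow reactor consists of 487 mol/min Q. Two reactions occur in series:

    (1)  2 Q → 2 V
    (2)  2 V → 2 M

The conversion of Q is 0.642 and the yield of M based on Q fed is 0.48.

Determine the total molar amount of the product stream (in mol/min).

487 mol/min

Conversion of Q: Q consumed = 2ξ₁ = 0.642 × 487 → ξ₁ = 156.3 mol/min.
Yield of M: 2ξ₂ / 487 = 0.48 → ξ₂ = 116.9 mol/min.
Outlet amounts (n = n₀ + Σ ν·ξ):
  Q: 487 − 2(156.3) = 174.3
  V: 0 + 2(156.3) − 2(116.9) = 78.89
  M: 0 + 2(116.9) = 233.8
Total out = 174.3 + 78.89 + 233.8 = 487 mol/min.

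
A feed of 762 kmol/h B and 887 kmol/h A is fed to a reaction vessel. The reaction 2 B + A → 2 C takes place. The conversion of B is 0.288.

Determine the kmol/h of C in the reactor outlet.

B reacted = 0.288 × 762 = 219.5 kmol/h; ν_B = −2, so ξ = 219.5/2 = 109.7 kmol/h.
Outlet amounts (n = n₀ + ν ξ):
  B: 762 − 2(109.7) = 542.5
  A: 887 − 1(109.7) = 777.3
  C: 0 + 2(109.7) = 219.5

219 kmol/h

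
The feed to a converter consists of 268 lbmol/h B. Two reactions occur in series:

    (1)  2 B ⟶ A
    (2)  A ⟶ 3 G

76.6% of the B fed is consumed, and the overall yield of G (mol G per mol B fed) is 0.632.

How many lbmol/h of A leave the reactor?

46.2 lbmol/h

Conversion of B: B consumed = 2ξ₁ = 0.766 × 268 → ξ₁ = 102.6 lbmol/h.
Yield of G: 3ξ₂ / 268 = 0.632 → ξ₂ = 56.46 lbmol/h.
Outlet amounts (n = n₀ + Σ ν·ξ):
  B: 268 − 2(102.6) = 62.71
  A: 0 + 1(102.6) − 1(56.46) = 46.19
  G: 0 + 3(56.46) = 169.4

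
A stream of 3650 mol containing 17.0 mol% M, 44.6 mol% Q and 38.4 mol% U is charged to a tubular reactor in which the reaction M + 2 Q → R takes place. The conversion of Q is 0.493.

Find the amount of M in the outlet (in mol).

Q reacted = 0.493 × 1628 = 802.6 mol; ν_Q = −2, so ξ = 802.6/2 = 401.3 mol.
Outlet amounts (n = n₀ + ν ξ):
  M: 620.5 − 1(401.3) = 219.2
  Q: 1628 − 2(401.3) = 825.3
  R: 0 + 1(401.3) = 401.3
  U: 1402 (inert)

219 mol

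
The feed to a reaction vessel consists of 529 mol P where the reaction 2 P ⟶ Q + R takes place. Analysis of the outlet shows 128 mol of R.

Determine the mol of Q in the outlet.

128 mol

For R: n = n₀ + 1ξ → 128 = 0 + 1ξ, giving ξ = 128 mol.
Outlet amounts (n = n₀ + ν ξ):
  P: 529 − 2(128) = 273
  Q: 0 + 1(128) = 128
  R: 0 + 1(128) = 128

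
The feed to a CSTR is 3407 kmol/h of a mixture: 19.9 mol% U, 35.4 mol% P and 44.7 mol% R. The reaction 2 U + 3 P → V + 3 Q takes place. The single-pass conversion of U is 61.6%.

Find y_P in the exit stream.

0.181

U reacted = 0.616 × 678 = 417.6 kmol/h; ν_U = −2, so ξ = 417.6/2 = 208.8 kmol/h.
Outlet amounts (n = n₀ + ν ξ):
  U: 678 − 2(208.8) = 260.3
  P: 1206 − 3(208.8) = 579.6
  V: 0 + 1(208.8) = 208.8
  Q: 0 + 3(208.8) = 626.5
  R: 1523 (inert)
Total out = 3198 kmol/h; y_P = 579.6 / 3198 = 0.1812.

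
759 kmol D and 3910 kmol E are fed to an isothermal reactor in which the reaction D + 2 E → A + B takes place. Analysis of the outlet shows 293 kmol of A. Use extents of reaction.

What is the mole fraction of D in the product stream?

For A: n = n₀ + 1ξ → 293 = 0 + 1ξ, giving ξ = 293 kmol.
Outlet amounts (n = n₀ + ν ξ):
  D: 759 − 1(293) = 466
  E: 3910 − 2(293) = 3324
  A: 0 + 1(293) = 293
  B: 0 + 1(293) = 293
Total out = 4376 kmol; y_D = 466 / 4376 = 0.1065.

0.106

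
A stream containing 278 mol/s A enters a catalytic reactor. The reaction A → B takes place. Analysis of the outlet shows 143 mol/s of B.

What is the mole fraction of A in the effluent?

0.486

For B: n = n₀ + 1ξ → 143 = 0 + 1ξ, giving ξ = 143 mol/s.
Outlet amounts (n = n₀ + ν ξ):
  A: 278 − 1(143) = 135
  B: 0 + 1(143) = 143
Total out = 278 mol/s; y_A = 135 / 278 = 0.4856.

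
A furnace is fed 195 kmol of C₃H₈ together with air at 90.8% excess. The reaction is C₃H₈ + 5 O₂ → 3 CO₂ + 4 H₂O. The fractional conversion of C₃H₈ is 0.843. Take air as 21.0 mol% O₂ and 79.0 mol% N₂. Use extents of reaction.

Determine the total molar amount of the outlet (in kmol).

9220 kmol

Stoichiometric O₂ = 5 × 195 = 975 kmol; O₂ fed = 975 × 1.908 = 1860 kmol.
N₂ fed = 1860 × 79/21 = 6998 kmol.
Fuel reacted = 0.843 × 195 → ξ = 164.4 kmol.
Outlet (n = n₀ + ν ξ):
  C₃H₈: 195 − 1(164.4) = 30.62
  O₂: 1860 − 5(164.4) = 1038
  N₂: 6998 (inert)
  CO₂: 0 + 3(164.4) = 493.2
  H₂O: 0 + 4(164.4) = 657.5
Total out = 30.62 + 1038 + 6998 + 493.2 + 657.5 = 9218 kmol.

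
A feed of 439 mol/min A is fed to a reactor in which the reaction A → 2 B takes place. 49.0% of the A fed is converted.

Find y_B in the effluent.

A reacted = 0.49 × 439 = 215.1 mol/min; ν_A = −1, so ξ = 215.1/1 = 215.1 mol/min.
Outlet amounts (n = n₀ + ν ξ):
  A: 439 − 1(215.1) = 223.9
  B: 0 + 2(215.1) = 430.2
Total out = 654.1 mol/min; y_B = 430.2 / 654.1 = 0.6577.

0.658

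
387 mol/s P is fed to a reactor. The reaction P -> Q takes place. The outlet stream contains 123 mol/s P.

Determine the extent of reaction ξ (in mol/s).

ξ = 264 mol/s

For P: n = n₀ − 1ξ → 123 = 387 − 1ξ, giving ξ = 264 mol/s.
Outlet amounts (n = n₀ + ν ξ):
  P: 387 − 1(264) = 123
  Q: 0 + 1(264) = 264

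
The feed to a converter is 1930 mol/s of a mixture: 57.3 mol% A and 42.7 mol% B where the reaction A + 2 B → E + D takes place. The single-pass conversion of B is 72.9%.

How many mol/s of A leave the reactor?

806 mol/s

B reacted = 0.729 × 824.1 = 600.8 mol/s; ν_B = −2, so ξ = 600.8/2 = 300.4 mol/s.
Outlet amounts (n = n₀ + ν ξ):
  A: 1106 − 1(300.4) = 805.5
  B: 824.1 − 2(300.4) = 223.3
  E: 0 + 1(300.4) = 300.4
  D: 0 + 1(300.4) = 300.4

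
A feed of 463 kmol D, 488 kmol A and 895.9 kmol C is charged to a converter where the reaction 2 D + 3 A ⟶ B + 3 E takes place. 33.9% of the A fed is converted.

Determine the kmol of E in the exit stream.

A reacted = 0.339 × 488 = 165.4 kmol; ν_A = −3, so ξ = 165.4/3 = 55.14 kmol.
Outlet amounts (n = n₀ + ν ξ):
  D: 463 − 2(55.14) = 352.7
  A: 488 − 3(55.14) = 322.6
  B: 0 + 1(55.14) = 55.14
  E: 0 + 3(55.14) = 165.4
  C: 895.9 (inert)

165 kmol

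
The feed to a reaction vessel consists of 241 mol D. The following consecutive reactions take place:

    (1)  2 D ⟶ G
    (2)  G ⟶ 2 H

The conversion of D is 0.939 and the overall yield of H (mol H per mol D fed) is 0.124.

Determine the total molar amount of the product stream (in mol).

143 mol

Conversion of D: D consumed = 2ξ₁ = 0.939 × 241 → ξ₁ = 113.1 mol.
Yield of H: 2ξ₂ / 241 = 0.124 → ξ₂ = 14.94 mol.
Outlet amounts (n = n₀ + Σ ν·ξ):
  D: 241 − 2(113.1) = 14.7
  G: 0 + 1(113.1) − 1(14.94) = 98.21
  H: 0 + 2(14.94) = 29.88
Total out = 14.7 + 98.21 + 29.88 = 142.8 mol.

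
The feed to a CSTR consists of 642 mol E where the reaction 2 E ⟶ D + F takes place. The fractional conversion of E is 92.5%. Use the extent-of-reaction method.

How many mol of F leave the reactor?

E reacted = 0.925 × 642 = 593.9 mol; ν_E = −2, so ξ = 593.9/2 = 296.9 mol.
Outlet amounts (n = n₀ + ν ξ):
  E: 642 − 2(296.9) = 48.15
  D: 0 + 1(296.9) = 296.9
  F: 0 + 1(296.9) = 296.9

297 mol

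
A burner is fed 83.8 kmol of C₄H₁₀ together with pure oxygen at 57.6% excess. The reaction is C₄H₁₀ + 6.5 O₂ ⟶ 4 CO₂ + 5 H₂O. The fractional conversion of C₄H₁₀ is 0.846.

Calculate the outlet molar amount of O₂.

398 kmol

Stoichiometric O₂ = 6.5 × 83.8 = 544.7 kmol; O₂ fed = 544.7 × 1.576 = 858.4 kmol.
Fuel reacted = 0.846 × 83.8 → ξ = 70.89 kmol.
Outlet (n = n₀ + ν ξ):
  C₄H₁₀: 83.8 − 1(70.89) = 12.91
  O₂: 858.4 − 6.5(70.89) = 397.6
  CO₂: 0 + 4(70.89) = 283.6
  H₂O: 0 + 5(70.89) = 354.5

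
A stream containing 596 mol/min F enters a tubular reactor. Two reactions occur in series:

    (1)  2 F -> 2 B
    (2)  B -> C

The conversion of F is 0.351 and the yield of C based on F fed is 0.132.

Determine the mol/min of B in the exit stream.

131 mol/min

Conversion of F: F consumed = 2ξ₁ = 0.351 × 596 → ξ₁ = 104.6 mol/min.
Yield of C: 1ξ₂ / 596 = 0.132 → ξ₂ = 78.67 mol/min.
Outlet amounts (n = n₀ + Σ ν·ξ):
  F: 596 − 2(104.6) = 386.8
  B: 0 + 2(104.6) − 1(78.67) = 130.5
  C: 0 + 1(78.67) = 78.67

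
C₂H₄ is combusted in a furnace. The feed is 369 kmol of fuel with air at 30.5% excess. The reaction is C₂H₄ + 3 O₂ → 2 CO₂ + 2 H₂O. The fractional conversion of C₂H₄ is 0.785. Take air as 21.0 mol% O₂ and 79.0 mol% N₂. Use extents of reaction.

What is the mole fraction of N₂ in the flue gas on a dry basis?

Stoichiometric O₂ = 3 × 369 = 1107 kmol; O₂ fed = 1107 × 1.305 = 1445 kmol.
N₂ fed = 1445 × 79/21 = 5435 kmol.
Fuel reacted = 0.785 × 369 → ξ = 289.7 kmol.
Outlet (n = n₀ + ν ξ):
  C₂H₄: 369 − 1(289.7) = 79.33
  O₂: 1445 − 3(289.7) = 575.6
  N₂: 5435 (inert)
  CO₂: 0 + 2(289.7) = 579.3
  H₂O: 0 + 2(289.7) = 579.3
Dry total = 6669 kmol; y_N₂ (dry) = 5435 / 6669 = 0.8149.

0.815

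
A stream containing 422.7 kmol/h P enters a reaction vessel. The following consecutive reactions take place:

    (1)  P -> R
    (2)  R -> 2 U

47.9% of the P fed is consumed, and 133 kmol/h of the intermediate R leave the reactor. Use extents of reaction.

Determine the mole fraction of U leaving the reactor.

Conversion of P: P consumed = 1ξ₁ = 0.479 × 422.7 → ξ₁ = 202.5 kmol/h.
R balance: n_R = 0 + 1ξ₁ − 1ξ₂ = 133 → ξ₂ = (1·202.5 − 133)/1 = 69.47 kmol/h.
Outlet amounts (n = n₀ + Σ ν·ξ):
  P: 422.7 − 1(202.5) = 220.2
  R: 0 + 1(202.5) − 1(69.47) = 133
  U: 0 + 2(69.47) = 138.9
Total out = 492.2 kmol/h; y_U = 138.9 / 492.2 = 0.2823.

0.282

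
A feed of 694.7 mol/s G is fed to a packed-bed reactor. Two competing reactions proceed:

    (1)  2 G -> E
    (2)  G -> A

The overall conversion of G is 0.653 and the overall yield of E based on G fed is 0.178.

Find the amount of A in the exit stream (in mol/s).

206 mol/s

Yield of E: 1ξ₁ / 694.7 = 0.178 → ξ₁ = 123.7 mol/s.
Conversion of G: 2ξ₁ + 1ξ₂ = 0.653 × 694.7 = 453.6 → ξ₂ = 206.3 mol/s.
Outlet amounts (n = n₀ + Σ ν·ξ):
  G: 694.7 − 2(123.7) − 1(206.3) = 241.1
  E: 0 + 1(123.7) = 123.7
  A: 0 + 1(206.3) = 206.3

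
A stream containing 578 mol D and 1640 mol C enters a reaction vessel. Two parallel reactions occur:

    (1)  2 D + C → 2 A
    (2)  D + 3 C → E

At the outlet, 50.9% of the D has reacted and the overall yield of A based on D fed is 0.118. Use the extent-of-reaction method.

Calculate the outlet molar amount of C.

928 mol

Yield of A: 2ξ₁ / 578 = 0.118 → ξ₁ = 34.1 mol.
Conversion of D: 2ξ₁ + 1ξ₂ = 0.509 × 578 = 294.2 → ξ₂ = 226 mol.
Outlet amounts (n = n₀ + Σ ν·ξ):
  D: 578 − 2(34.1) − 1(226) = 283.8
  C: 1640 − 1(34.1) − 3(226) = 927.9
  A: 0 + 2(34.1) = 68.2
  E: 0 + 1(226) = 226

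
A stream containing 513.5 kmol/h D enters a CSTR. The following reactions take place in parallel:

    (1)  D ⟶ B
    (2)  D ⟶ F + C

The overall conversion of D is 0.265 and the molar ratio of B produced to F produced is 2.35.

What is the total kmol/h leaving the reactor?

Conversion of D: D consumed = 0.265 × 513.5 = 136.1 kmol/h = 1ξ₁ + 1ξ₂.
Selectivity: 1ξ₁ / (1ξ₂) = 2.35 → ξ₁ = 2.35 ξ₂.
Substitute: (1·2.35 + 1) ξ₂ = 136.1 → ξ₂ = 40.62 kmol/h, ξ₁ = 95.46 kmol/h.
Outlet amounts (n = n₀ + Σ ν·ξ):
  D: 513.5 − 1(95.46) − 1(40.62) = 377.4
  B: 0 + 1(95.46) = 95.46
  F: 0 + 1(40.62) = 40.62
  C: 0 + 1(40.62) = 40.62
Total out = 377.4 + 95.46 + 40.62 + 40.62 = 554.1 kmol/h.

554 kmol/h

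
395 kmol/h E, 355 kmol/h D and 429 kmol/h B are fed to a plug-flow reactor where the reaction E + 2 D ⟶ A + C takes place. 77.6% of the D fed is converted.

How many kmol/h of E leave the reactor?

257 kmol/h

D reacted = 0.776 × 355 = 275.5 kmol/h; ν_D = −2, so ξ = 275.5/2 = 137.7 kmol/h.
Outlet amounts (n = n₀ + ν ξ):
  E: 395 − 1(137.7) = 257.3
  D: 355 − 2(137.7) = 79.52
  A: 0 + 1(137.7) = 137.7
  C: 0 + 1(137.7) = 137.7
  B: 429 (inert)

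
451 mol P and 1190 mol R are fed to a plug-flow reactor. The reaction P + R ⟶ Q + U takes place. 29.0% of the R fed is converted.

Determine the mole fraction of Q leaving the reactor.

0.21

R reacted = 0.29 × 1190 = 345.1 mol; ν_R = −1, so ξ = 345.1/1 = 345.1 mol.
Outlet amounts (n = n₀ + ν ξ):
  P: 451 − 1(345.1) = 105.9
  R: 1190 − 1(345.1) = 844.9
  Q: 0 + 1(345.1) = 345.1
  U: 0 + 1(345.1) = 345.1
Total out = 1641 mol; y_Q = 345.1 / 1641 = 0.2103.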